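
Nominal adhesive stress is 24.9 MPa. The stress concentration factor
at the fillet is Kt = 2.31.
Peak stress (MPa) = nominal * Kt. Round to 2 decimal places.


Peak = 24.9 * 2.31 = 57.52 MPa

57.52


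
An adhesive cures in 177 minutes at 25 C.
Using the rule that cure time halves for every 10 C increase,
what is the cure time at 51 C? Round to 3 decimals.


Factor = 2^((51 - 25) / 10) = 6.0629
Cure time = 177 / 6.0629
= 29.194 minutes

29.194


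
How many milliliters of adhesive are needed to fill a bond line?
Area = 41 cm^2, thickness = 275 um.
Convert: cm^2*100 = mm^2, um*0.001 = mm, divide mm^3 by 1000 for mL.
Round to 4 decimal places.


= (41 * 100) * (275 * 0.001) / 1000
= 1.1275 mL

1.1275


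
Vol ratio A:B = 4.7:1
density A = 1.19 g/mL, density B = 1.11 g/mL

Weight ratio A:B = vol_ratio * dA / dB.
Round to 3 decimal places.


Weight ratio = 4.7 * 1.19 / 1.11
= 5.039

5.039


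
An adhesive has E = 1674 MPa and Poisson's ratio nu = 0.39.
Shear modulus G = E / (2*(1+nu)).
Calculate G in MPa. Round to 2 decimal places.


G = 1674 / (2*(1+0.39))
= 1674 / 2.78
= 602.16 MPa

602.16


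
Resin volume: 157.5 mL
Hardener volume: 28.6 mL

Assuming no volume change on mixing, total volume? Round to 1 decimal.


V_total = 157.5 + 28.6 = 186.1 mL

186.1


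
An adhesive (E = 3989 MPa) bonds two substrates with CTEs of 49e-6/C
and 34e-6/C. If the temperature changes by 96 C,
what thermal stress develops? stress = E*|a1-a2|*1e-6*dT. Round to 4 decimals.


Stress = 3989 * |49 - 34| * 1e-6 * 96
= 5.7442 MPa

5.7442


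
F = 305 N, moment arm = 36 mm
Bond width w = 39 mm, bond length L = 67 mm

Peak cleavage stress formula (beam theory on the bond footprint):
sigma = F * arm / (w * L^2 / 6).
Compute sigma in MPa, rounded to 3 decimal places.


sigma = (305 * 36) / (39 * 4489 / 6)
= 10980 * 6 / 175071
= 65880 / 175071
= 0.376 MPa

0.376


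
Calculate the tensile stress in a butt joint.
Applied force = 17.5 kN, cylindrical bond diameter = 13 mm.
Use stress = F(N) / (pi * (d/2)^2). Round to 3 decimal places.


A = pi * 6.5^2 = 132.7323 mm^2
sigma = 17500.0 / 132.7323 = 131.844 MPa

131.844


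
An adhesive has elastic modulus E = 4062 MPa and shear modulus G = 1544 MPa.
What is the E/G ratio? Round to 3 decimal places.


E/G = 4062 / 1544 = 2.631

2.631


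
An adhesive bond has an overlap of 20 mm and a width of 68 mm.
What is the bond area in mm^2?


Bond area = overlap * width
= 20 * 68
= 1360 mm^2

1360


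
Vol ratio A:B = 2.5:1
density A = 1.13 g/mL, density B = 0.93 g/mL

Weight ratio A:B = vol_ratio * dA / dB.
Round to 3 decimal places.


Weight ratio = 2.5 * 1.13 / 0.93
= 3.038

3.038


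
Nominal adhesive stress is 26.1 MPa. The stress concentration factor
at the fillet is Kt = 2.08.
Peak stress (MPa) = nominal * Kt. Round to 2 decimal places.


Peak = 26.1 * 2.08 = 54.29 MPa

54.29


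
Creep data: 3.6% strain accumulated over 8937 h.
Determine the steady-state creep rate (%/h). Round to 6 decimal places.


Rate = 3.6 / 8937 = 0.000403 %/h

0.000403


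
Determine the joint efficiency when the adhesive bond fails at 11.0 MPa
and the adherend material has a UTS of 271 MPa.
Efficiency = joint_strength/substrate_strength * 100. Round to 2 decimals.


Joint efficiency = 11.0 / 271 * 100
= 4.06%

4.06


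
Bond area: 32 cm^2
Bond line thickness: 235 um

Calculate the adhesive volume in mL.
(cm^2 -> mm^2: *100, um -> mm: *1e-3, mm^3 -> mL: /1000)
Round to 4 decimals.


V = 32*100 * 235*1e-3 / 1000
= 0.7520 mL

0.7520


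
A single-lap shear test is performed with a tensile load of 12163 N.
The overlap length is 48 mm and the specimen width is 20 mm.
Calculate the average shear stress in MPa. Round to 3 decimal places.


Shear stress = F / (overlap * width)
= 12163 / (48 * 20)
= 12163 / 960
= 12.670 MPa

12.670


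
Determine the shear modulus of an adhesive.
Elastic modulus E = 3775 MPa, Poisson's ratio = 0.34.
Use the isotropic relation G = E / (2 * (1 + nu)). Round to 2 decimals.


G = 3775 / (2*(1+0.34)) = 3775 / 2.68
= 1408.58 MPa

1408.58


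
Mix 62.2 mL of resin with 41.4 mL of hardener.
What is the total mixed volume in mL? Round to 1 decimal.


Total = 62.2 + 41.4 = 103.6 mL

103.6


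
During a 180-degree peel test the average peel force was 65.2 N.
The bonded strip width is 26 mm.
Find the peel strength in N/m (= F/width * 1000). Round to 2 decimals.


Peel strength = F/width * 1000
= 65.2 / 26 * 1000
= 2507.69 N/m

2507.69


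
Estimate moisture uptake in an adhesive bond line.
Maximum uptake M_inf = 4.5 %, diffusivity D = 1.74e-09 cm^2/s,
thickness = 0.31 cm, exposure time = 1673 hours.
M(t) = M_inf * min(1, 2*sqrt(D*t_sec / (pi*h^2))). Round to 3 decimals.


Convert time: 1673 h = 6022800 s
ratio = min(1, 2*sqrt(1.74e-09*6022800/(pi*0.31^2)))
= 0.372621
M(t) = 4.5 * 0.372621 = 1.677%

1.677


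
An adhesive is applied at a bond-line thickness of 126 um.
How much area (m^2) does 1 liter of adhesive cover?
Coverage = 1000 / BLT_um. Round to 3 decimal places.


Coverage = 1000 / 126 = 7.937 m^2

7.937


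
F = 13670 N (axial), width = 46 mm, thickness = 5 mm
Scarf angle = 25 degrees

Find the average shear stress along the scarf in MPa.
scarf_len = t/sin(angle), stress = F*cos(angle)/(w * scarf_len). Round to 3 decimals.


scarf_len = 5/sin(25 deg) = 11.8310
cos(25 deg) = 0.906308
stress = 13670*0.906308/(46*11.8310) = 22.765 MPa

22.765


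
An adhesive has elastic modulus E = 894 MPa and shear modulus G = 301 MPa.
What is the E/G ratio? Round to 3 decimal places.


E/G = 894 / 301 = 2.970

2.970


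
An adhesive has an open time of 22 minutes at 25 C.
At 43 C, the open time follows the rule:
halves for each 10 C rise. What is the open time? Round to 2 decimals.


Factor = 2^((43-25)/10) = 3.4822
Open time = 22 / 3.4822 = 6.32 min

6.32


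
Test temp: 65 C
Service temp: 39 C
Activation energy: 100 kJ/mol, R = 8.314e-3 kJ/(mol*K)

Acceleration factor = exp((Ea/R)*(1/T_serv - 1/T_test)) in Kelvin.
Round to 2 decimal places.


AF = exp((100/0.008314)*(1/312.15 - 1/338.15))
= 19.35

19.35


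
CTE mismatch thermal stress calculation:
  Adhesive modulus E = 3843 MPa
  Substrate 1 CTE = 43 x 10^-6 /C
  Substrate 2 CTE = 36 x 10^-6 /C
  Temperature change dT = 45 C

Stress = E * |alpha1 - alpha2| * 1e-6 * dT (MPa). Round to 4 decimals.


delta_alpha = |43 - 36| = 7 x 10^-6/C
Stress = 3843 * 7e-6 * 45
= 1.2105 MPa

1.2105


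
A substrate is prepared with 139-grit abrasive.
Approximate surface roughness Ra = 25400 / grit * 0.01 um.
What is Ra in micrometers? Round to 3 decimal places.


Ra = 25400 / 139 * 0.01 = 1.827 um

1.827


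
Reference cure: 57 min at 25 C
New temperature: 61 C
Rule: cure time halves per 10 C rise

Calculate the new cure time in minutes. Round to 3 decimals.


factor = 2^((61-25)/10) = 12.1257
t_new = 57 / 12.1257 = 4.701 min

4.701


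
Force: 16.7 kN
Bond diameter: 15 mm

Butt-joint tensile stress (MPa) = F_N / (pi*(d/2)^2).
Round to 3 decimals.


F_N = 16.7 * 1000 = 16700.0 N
A = pi*(7.5)^2 = 176.7146 mm^2
stress = 16700.0 / 176.7146 = 94.503 MPa

94.503


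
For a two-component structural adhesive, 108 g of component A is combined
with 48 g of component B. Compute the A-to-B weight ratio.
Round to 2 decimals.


Weight ratio A:B = 108 / 48
= 2.25

2.25


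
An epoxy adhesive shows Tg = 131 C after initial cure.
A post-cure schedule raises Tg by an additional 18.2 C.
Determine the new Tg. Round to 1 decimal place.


New Tg = 131 + 18.2
= 149.2 C

149.2


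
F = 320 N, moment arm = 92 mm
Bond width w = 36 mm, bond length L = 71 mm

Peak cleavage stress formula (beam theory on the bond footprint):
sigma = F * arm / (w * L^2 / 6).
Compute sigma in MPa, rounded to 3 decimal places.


sigma = (320 * 92) / (36 * 5041 / 6)
= 29440 * 6 / 181476
= 176640 / 181476
= 0.973 MPa

0.973


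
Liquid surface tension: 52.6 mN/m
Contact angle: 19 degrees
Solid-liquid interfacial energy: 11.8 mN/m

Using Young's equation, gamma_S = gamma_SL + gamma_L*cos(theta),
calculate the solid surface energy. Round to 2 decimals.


gamma_S = 11.8 + 52.6 * cos(19)
= 61.53 mN/m

61.53


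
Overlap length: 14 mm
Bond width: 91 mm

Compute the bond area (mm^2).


Bond area = 14 * 91 = 1274 mm^2

1274


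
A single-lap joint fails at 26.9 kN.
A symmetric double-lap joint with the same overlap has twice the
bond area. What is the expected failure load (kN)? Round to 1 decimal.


Double-lap load = 2 * 26.9 = 53.8 kN

53.8


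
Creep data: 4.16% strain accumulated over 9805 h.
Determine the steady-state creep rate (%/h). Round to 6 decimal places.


Rate = 4.16 / 9805 = 0.000424 %/h

0.000424


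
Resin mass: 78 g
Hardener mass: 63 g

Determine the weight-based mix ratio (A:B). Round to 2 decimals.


Ratio = 78 / 63 = 1.24

1.24


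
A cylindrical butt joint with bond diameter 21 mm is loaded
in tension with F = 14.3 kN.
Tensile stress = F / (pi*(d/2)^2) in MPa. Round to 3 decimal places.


Area = pi * (21/2)^2 = 346.3606 mm^2
Stress = 14.3*1000 / 346.3606
= 41.286 MPa

41.286


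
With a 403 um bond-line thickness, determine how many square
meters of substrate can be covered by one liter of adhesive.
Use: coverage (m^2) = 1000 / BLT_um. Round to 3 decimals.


Coverage = 1000 / 403 = 2.481 m^2

2.481


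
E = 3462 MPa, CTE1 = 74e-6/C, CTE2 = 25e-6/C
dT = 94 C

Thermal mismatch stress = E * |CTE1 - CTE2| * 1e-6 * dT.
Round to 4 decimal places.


= 3462 * 49e-6 * 94
= 15.9460 MPa

15.9460


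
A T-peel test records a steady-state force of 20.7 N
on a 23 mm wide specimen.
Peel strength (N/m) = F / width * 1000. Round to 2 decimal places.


Peel strength = 20.7 / 23 * 1000
= 900.00 N/m

900.00


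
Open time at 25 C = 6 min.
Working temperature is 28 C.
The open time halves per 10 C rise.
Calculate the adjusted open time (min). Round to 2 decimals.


factor = 2^((28 - 25) / 10) = 1.2311
ot = 6 / 1.2311 = 4.87 min

4.87


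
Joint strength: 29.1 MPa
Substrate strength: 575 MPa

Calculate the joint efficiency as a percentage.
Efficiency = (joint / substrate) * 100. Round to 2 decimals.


Efficiency = (29.1 / 575) * 100 = 5.06%

5.06


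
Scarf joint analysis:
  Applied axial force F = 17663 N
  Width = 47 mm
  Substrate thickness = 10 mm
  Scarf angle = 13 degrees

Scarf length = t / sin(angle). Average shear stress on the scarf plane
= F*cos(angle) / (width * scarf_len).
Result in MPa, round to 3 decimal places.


Scarf length = 10 / sin(13 deg) = 44.4541 mm
cos(13 deg) = 0.974370
Shear = 17663 * 0.974370 / (47 * 44.4541)
= 8.237 MPa

8.237


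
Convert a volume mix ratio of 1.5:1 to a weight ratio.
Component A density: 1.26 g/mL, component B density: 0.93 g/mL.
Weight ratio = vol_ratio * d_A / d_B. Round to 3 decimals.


= 1.5 * 1.26 / 0.93 = 2.032

2.032


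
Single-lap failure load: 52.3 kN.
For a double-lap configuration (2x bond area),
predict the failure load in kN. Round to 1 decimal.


Failure load = 52.3 * 2 = 104.6 kN

104.6


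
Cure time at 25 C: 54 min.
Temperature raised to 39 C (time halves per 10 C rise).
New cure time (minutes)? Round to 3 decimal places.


Acceleration factor = 2^(14/10) = 2.6390
New time = 54 / 2.6390 = 20.462 min

20.462


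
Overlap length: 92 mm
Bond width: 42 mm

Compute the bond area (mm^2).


Bond area = 92 * 42 = 3864 mm^2

3864


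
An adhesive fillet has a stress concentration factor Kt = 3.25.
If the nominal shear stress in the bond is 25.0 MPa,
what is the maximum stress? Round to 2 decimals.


Max stress = 25.0 * 3.25 = 81.25 MPa

81.25


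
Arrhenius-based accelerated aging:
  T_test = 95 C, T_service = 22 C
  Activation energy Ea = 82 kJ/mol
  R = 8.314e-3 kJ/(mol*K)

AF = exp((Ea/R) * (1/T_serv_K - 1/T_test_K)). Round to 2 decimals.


T_test_K = 368.15, T_serv_K = 295.15
AF = exp((82/8.314e-3) * (1/295.15 - 1/368.15))
= 754.55

754.55


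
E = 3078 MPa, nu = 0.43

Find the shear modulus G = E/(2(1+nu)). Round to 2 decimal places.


G = 3078 / (2 * 1.43)
= 1076.22 MPa

1076.22


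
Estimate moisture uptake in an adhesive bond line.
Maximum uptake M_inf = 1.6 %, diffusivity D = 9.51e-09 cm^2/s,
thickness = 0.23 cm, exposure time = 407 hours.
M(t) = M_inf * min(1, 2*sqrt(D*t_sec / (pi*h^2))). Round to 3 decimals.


Convert time: 407 h = 1465200 s
ratio = min(1, 2*sqrt(9.51e-09*1465200/(pi*0.23^2)))
= 0.579116
M(t) = 1.6 * 0.579116 = 0.927%

0.927


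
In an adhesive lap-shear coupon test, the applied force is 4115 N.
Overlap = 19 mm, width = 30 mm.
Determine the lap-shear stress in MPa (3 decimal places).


stress = F / (overlap * width)
= 4115 / (19 * 30)
= 7.219 MPa

7.219


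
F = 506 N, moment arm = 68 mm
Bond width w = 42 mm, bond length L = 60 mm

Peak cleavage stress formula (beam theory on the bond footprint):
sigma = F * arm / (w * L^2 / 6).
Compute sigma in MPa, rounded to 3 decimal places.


sigma = (506 * 68) / (42 * 3600 / 6)
= 34408 * 6 / 151200
= 206448 / 151200
= 1.365 MPa

1.365


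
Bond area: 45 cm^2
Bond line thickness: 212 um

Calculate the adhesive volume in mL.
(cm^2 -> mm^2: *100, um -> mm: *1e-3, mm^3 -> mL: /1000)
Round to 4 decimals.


V = 45*100 * 212*1e-3 / 1000
= 0.9540 mL

0.9540


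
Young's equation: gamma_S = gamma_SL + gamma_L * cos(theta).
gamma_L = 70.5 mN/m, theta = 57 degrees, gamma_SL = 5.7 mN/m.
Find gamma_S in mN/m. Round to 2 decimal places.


cos(57 deg) = 0.544639
gamma_S = 5.7 + 70.5 * 0.544639
= 44.10 mN/m

44.10


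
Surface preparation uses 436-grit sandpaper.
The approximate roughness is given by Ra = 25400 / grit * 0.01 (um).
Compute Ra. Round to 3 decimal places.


Ra = 25400 / 436 * 0.01
= 254 / 436
= 0.583 um

0.583


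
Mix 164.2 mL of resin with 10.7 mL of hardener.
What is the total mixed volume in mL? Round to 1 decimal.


Total = 164.2 + 10.7 = 174.9 mL

174.9


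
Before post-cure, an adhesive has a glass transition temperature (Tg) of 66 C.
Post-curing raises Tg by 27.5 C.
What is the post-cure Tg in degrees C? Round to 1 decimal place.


Tg_post = Tg_base + delta_Tg
= 66 + 27.5
= 93.5 C

93.5


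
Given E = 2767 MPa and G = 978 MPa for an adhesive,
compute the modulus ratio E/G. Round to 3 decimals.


E/G ratio = 2767 / 978 = 2.829

2.829


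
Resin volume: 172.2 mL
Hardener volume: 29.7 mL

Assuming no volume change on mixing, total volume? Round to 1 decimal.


V_total = 172.2 + 29.7 = 201.9 mL

201.9


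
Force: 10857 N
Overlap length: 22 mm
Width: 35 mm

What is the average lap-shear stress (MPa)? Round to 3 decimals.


Average shear stress = F / (overlap * width)
= 10857 / (22 * 35)
= 14.100 MPa

14.100


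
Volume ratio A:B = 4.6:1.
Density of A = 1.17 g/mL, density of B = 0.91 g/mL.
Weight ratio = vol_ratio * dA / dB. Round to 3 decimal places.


Wt ratio = 4.6 * 1.17 / 0.91
= 5.914

5.914


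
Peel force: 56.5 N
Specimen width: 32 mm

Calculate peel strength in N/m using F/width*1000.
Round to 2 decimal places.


Peel strength = 56.5 / 32 * 1000 = 1765.63 N/m

1765.63


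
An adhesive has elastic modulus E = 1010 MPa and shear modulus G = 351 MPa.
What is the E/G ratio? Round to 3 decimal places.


E/G = 1010 / 351 = 2.877

2.877


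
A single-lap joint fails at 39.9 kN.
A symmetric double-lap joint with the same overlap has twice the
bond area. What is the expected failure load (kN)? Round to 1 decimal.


Double-lap load = 2 * 39.9 = 79.8 kN

79.8


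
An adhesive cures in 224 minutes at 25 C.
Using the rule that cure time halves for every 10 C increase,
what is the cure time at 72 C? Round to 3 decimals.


Factor = 2^((72 - 25) / 10) = 25.9921
Cure time = 224 / 25.9921
= 8.618 minutes

8.618


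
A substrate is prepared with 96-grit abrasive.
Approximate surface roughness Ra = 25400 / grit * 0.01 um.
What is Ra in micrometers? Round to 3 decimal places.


Ra = 25400 / 96 * 0.01 = 2.646 um

2.646


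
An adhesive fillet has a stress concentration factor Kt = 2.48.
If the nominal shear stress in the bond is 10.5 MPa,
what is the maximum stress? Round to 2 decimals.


Max stress = 10.5 * 2.48 = 26.04 MPa

26.04


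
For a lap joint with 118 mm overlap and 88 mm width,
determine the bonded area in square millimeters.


Area = 118 * 88 = 10384 mm^2

10384


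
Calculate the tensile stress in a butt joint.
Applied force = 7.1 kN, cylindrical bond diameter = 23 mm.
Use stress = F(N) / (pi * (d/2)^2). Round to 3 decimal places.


A = pi * 11.5^2 = 415.4756 mm^2
sigma = 7100.0 / 415.4756 = 17.089 MPa

17.089


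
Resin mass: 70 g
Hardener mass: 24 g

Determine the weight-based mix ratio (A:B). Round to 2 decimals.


Ratio = 70 / 24 = 2.92

2.92


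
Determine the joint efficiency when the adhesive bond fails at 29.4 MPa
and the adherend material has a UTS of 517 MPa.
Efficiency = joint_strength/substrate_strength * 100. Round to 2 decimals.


Joint efficiency = 29.4 / 517 * 100
= 5.69%

5.69


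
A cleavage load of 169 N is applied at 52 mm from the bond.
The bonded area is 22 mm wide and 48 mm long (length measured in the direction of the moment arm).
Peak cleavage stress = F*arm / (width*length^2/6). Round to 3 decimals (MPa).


Moment = 169 * 52 = 8788 N*mm
Section modulus = 22 * 2304 / 6 = 50688 / 6 mm^3
Stress = 8788 / (50688 / 6) = 52728 / 50688
= 1.040 MPa

1.040


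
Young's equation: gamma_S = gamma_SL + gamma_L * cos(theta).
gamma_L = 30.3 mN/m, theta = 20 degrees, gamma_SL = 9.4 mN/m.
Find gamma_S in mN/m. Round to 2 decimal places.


cos(20 deg) = 0.939693
gamma_S = 9.4 + 30.3 * 0.939693
= 37.87 mN/m

37.87


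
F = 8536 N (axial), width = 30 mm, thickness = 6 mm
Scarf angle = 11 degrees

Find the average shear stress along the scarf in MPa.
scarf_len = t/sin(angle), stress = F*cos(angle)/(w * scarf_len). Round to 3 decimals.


scarf_len = 6/sin(11 deg) = 31.4451
cos(11 deg) = 0.981627
stress = 8536*0.981627/(30*31.4451) = 8.882 MPa

8.882


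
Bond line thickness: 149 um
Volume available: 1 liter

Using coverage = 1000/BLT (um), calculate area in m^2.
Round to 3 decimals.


1 L = 1e6 mm^3, thickness = 149 um = 0.149 mm
Area = 1e6 / 0.149 mm^2 = (1e6 / 0.149) / 1e6 m^2 = 1000 / 149 m^2
= 6.711 m^2

6.711


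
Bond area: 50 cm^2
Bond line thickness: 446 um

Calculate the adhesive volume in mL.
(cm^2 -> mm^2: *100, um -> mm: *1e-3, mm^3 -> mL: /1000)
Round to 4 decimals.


V = 50*100 * 446*1e-3 / 1000
= 2.2300 mL

2.2300


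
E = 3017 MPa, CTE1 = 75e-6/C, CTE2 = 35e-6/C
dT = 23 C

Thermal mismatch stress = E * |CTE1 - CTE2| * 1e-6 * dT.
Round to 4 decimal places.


= 3017 * 40e-6 * 23
= 2.7756 MPa

2.7756


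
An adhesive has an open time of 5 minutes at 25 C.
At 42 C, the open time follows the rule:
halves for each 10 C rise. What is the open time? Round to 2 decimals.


Factor = 2^((42-25)/10) = 3.2490
Open time = 5 / 3.2490 = 1.54 min

1.54


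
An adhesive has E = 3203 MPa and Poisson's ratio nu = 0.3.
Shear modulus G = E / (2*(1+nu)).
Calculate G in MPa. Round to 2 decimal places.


G = 3203 / (2*(1+0.3))
= 3203 / 2.60
= 1231.92 MPa

1231.92


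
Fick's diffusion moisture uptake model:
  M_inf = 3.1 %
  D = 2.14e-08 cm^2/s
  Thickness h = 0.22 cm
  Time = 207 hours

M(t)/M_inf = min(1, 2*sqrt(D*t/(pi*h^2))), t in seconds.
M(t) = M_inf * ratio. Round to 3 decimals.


t_sec = 207 * 3600 = 745200
ratio = 2*sqrt(2.14e-08*745200/(pi*0.22^2))
= min(1, 0.647703)
= 0.647703
M(t) = 3.1 * 0.647703 = 2.008 %

2.008


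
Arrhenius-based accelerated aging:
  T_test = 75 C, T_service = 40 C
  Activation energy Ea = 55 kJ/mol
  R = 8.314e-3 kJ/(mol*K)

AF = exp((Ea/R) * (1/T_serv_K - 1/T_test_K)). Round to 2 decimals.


T_test_K = 348.15, T_serv_K = 313.15
AF = exp((55/8.314e-3) * (1/313.15 - 1/348.15))
= 8.36

8.36


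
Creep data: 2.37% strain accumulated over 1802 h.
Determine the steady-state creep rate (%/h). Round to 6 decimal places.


Rate = 2.37 / 1802 = 0.001315 %/h

0.001315


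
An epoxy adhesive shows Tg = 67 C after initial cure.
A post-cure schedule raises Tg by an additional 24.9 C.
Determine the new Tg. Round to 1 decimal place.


New Tg = 67 + 24.9
= 91.9 C

91.9


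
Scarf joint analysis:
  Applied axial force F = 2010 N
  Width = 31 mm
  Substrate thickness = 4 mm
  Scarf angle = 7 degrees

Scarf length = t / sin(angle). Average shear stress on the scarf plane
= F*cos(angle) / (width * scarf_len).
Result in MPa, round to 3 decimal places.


Scarf length = 4 / sin(7 deg) = 32.8220 mm
cos(7 deg) = 0.992546
Shear = 2010 * 0.992546 / (31 * 32.8220)
= 1.961 MPa

1.961


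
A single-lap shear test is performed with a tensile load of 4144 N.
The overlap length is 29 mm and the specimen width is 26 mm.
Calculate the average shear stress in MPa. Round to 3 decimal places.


Shear stress = F / (overlap * width)
= 4144 / (29 * 26)
= 4144 / 754
= 5.496 MPa

5.496


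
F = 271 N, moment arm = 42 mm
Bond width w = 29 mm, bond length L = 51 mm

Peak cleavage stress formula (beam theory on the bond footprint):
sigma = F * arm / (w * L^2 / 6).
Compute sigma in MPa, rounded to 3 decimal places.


sigma = (271 * 42) / (29 * 2601 / 6)
= 11382 * 6 / 75429
= 68292 / 75429
= 0.905 MPa

0.905


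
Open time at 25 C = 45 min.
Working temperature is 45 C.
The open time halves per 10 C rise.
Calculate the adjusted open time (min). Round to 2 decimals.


factor = 2^((45 - 25) / 10) = 4.0000
ot = 45 / 4.0000 = 11.25 min

11.25


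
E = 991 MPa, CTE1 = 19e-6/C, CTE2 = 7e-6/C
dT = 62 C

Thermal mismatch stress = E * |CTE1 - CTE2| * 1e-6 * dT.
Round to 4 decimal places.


= 991 * 12e-6 * 62
= 0.7373 MPa

0.7373


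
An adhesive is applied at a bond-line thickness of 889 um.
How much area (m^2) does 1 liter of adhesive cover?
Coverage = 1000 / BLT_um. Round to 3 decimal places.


Coverage = 1000 / 889 = 1.125 m^2

1.125


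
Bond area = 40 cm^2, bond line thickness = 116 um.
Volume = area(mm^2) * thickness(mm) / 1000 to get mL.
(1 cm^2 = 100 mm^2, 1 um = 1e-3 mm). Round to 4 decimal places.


area_mm2 = 40 * 100 = 4000
blt_mm = 116 * 1e-3 = 0.116
vol_mm3 = 4000 * 0.116 = 464.0
vol_mL = 464.0 / 1000 = 0.4640 mL

0.4640


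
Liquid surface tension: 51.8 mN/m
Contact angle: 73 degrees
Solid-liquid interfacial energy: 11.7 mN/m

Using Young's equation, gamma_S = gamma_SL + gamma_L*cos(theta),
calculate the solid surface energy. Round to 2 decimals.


gamma_S = 11.7 + 51.8 * cos(73)
= 26.84 mN/m

26.84


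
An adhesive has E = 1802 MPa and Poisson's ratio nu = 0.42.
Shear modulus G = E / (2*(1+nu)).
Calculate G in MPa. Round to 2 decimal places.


G = 1802 / (2*(1+0.42))
= 1802 / 2.84
= 634.51 MPa

634.51


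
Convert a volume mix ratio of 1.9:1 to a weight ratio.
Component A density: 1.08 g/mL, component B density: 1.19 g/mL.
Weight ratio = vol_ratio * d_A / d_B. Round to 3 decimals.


= 1.9 * 1.08 / 1.19 = 1.724

1.724


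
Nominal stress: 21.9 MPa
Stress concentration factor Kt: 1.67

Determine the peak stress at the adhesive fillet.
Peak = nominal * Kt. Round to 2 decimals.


Peak stress = 21.9 * 1.67
= 36.57 MPa

36.57


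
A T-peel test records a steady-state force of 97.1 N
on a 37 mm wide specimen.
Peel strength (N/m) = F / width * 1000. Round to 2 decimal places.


Peel strength = 97.1 / 37 * 1000
= 2624.32 N/m

2624.32


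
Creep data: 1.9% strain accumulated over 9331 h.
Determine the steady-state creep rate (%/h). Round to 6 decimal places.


Rate = 1.9 / 9331 = 0.000204 %/h

0.000204


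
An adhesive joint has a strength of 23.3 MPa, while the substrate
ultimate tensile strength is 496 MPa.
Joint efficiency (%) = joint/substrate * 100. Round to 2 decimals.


Efficiency = 23.3 / 496 * 100
= 4.70%

4.70


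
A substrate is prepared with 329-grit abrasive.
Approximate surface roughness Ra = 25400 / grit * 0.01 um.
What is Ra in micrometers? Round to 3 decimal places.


Ra = 25400 / 329 * 0.01 = 0.772 um

0.772


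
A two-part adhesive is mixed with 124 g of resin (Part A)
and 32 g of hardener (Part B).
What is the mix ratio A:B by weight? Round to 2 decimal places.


Mix ratio = mass_A / mass_B
= 124 / 32
= 3.88

3.88


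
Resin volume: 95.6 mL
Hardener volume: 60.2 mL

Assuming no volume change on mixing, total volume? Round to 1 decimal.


V_total = 95.6 + 60.2 = 155.8 mL

155.8


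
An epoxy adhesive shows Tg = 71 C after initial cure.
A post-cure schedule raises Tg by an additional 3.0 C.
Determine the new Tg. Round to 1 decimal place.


New Tg = 71 + 3.0
= 74.0 C

74.0


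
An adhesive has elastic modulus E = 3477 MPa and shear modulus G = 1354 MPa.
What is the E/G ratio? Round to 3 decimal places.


E/G = 3477 / 1354 = 2.568

2.568


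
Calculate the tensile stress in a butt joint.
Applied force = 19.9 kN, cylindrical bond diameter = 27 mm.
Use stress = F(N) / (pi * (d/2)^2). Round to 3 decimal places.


A = pi * 13.5^2 = 572.5553 mm^2
sigma = 19900.0 / 572.5553 = 34.756 MPa

34.756


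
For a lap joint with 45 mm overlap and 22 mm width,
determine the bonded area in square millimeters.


Area = 45 * 22 = 990 mm^2

990


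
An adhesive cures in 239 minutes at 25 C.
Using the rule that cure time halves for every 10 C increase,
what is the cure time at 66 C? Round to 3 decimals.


Factor = 2^((66 - 25) / 10) = 17.1484
Cure time = 239 / 17.1484
= 13.937 minutes

13.937


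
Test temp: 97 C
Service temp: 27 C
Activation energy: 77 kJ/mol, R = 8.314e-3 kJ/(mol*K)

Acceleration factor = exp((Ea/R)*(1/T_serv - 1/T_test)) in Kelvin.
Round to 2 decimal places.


AF = exp((77/0.008314)*(1/300.15 - 1/370.15))
= 342.16

342.16


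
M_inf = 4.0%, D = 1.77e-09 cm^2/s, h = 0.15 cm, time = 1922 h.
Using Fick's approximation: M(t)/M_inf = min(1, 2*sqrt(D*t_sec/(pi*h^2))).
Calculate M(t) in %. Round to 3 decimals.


t = 6919200 s
ratio = min(1, 2*sqrt(1.77e-09*6919200/(pi*0.0225)))
= 0.832489
M(t) = 4.0 * 0.832489 = 3.330%

3.330


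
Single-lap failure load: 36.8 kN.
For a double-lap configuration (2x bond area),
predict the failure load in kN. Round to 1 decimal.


Failure load = 36.8 * 2 = 73.6 kN

73.6


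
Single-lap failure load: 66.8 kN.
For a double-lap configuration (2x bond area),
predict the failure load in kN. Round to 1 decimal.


Failure load = 66.8 * 2 = 133.6 kN

133.6


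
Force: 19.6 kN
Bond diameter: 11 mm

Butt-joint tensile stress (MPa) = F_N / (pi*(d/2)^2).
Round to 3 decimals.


F_N = 19.6 * 1000 = 19600.0 N
A = pi*(5.5)^2 = 95.0332 mm^2
stress = 19600.0 / 95.0332 = 206.244 MPa

206.244


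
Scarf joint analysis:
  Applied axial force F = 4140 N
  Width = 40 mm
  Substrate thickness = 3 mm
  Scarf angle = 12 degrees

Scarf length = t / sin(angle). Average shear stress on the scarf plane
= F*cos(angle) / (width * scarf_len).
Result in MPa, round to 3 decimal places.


Scarf length = 3 / sin(12 deg) = 14.4292 mm
cos(12 deg) = 0.978148
Shear = 4140 * 0.978148 / (40 * 14.4292)
= 7.016 MPa

7.016


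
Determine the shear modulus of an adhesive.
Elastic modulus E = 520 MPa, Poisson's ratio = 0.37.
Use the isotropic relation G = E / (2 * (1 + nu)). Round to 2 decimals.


G = 520 / (2*(1+0.37)) = 520 / 2.74
= 189.78 MPa

189.78


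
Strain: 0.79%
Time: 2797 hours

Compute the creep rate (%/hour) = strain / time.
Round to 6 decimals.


Creep rate = 0.79 / 2797
= 0.000282 %/h

0.000282


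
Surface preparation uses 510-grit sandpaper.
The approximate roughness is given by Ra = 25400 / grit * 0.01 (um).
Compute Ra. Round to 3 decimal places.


Ra = 25400 / 510 * 0.01
= 254 / 510
= 0.498 um

0.498


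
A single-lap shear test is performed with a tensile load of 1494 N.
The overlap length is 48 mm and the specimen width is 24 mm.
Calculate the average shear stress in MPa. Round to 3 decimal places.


Shear stress = F / (overlap * width)
= 1494 / (48 * 24)
= 1494 / 1152
= 1.297 MPa

1.297


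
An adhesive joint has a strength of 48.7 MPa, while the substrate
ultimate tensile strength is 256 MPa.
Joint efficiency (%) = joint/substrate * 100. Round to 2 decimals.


Efficiency = 48.7 / 256 * 100
= 19.02%

19.02


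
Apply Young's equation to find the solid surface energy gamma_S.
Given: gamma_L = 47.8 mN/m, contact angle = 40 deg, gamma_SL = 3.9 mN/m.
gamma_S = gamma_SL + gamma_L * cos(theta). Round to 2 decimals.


theta_rad = 40 * pi/180 = 0.698132
gamma_S = 3.9 + 47.8 * cos(0.698132)
= 40.52 mN/m

40.52


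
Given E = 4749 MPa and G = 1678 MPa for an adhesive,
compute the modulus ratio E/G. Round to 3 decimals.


E/G ratio = 4749 / 1678 = 2.830

2.830


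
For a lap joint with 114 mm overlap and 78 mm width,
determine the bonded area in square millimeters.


Area = 114 * 78 = 8892 mm^2

8892


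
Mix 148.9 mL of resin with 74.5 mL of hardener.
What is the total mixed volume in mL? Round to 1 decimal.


Total = 148.9 + 74.5 = 223.4 mL

223.4


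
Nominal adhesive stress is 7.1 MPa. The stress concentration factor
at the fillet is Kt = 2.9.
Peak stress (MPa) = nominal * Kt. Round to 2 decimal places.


Peak = 7.1 * 2.9 = 20.59 MPa

20.59


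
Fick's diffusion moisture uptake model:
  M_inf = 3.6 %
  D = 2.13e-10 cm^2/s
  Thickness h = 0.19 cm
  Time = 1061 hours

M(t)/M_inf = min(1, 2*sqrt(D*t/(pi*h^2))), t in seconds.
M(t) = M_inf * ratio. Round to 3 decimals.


t_sec = 1061 * 3600 = 3819600
ratio = 2*sqrt(2.13e-10*3819600/(pi*0.19^2))
= min(1, 0.169395)
= 0.169395
M(t) = 3.6 * 0.169395 = 0.610 %

0.610


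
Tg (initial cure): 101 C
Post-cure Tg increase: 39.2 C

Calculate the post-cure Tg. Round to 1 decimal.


Post-cure Tg = 101 + 39.2 = 140.2 C

140.2


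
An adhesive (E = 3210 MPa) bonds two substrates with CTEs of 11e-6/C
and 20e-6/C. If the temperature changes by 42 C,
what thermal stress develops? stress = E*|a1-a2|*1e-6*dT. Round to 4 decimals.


Stress = 3210 * |11 - 20| * 1e-6 * 42
= 1.2134 MPa

1.2134


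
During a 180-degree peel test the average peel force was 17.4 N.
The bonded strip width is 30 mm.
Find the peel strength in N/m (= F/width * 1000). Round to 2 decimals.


Peel strength = F/width * 1000
= 17.4 / 30 * 1000
= 580.00 N/m

580.00


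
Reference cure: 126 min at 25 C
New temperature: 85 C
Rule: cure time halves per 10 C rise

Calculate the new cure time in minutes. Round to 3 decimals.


factor = 2^((85-25)/10) = 64.0000
t_new = 126 / 64.0000 = 1.969 min

1.969


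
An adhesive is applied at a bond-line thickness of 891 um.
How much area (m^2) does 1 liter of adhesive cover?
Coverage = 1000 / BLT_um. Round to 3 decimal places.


Coverage = 1000 / 891 = 1.122 m^2

1.122


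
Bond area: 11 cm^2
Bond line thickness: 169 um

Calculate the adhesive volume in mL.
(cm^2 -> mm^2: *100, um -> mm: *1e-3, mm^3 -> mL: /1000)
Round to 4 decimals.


V = 11*100 * 169*1e-3 / 1000
= 0.1859 mL

0.1859


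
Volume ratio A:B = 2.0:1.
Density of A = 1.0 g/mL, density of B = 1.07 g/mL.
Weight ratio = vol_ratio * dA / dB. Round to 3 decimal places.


Wt ratio = 2.0 * 1.0 / 1.07
= 1.869

1.869


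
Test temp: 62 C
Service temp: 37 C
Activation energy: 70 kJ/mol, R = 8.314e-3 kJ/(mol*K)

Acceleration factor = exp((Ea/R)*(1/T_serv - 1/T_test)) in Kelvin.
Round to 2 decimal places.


AF = exp((70/0.008314)*(1/310.15 - 1/335.15))
= 7.58

7.58


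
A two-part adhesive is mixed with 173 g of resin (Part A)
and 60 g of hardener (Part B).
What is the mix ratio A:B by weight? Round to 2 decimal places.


Mix ratio = mass_A / mass_B
= 173 / 60
= 2.88

2.88


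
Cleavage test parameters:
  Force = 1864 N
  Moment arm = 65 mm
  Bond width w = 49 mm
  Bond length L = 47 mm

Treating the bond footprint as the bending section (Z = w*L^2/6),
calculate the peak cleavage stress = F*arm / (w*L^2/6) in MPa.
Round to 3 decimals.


M = 1864 * 65 = 121160 N*mm
Z = 49 * 47^2 / 6 = 108241 / 6 mm^3
sigma = M / Z = 6 * 121160 / 108241 = 726960 / 108241
= 6.716 MPa

6.716


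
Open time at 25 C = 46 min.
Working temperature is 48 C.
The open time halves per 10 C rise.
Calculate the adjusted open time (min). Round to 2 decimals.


factor = 2^((48 - 25) / 10) = 4.9246
ot = 46 / 4.9246 = 9.34 min

9.34


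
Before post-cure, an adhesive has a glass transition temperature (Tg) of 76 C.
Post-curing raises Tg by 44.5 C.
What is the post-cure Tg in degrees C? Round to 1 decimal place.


Tg_post = Tg_base + delta_Tg
= 76 + 44.5
= 120.5 C

120.5


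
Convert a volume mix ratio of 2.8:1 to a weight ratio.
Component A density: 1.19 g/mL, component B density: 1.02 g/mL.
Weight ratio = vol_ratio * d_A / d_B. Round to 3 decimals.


= 2.8 * 1.19 / 1.02 = 3.267

3.267


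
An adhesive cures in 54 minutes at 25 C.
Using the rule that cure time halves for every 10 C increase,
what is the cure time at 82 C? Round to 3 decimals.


Factor = 2^((82 - 25) / 10) = 51.9842
Cure time = 54 / 51.9842
= 1.039 minutes

1.039


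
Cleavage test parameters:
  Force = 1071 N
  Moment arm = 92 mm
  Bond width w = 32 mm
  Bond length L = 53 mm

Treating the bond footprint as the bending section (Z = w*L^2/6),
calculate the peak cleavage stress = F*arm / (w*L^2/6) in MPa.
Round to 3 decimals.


M = 1071 * 92 = 98532 N*mm
Z = 32 * 53^2 / 6 = 89888 / 6 mm^3
sigma = M / Z = 6 * 98532 / 89888 = 591192 / 89888
= 6.577 MPa

6.577


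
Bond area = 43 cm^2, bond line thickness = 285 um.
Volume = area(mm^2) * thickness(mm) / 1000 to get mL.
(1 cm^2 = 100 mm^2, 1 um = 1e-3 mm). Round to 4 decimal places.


area_mm2 = 43 * 100 = 4300
blt_mm = 285 * 1e-3 = 0.285
vol_mm3 = 4300 * 0.285 = 1225.5
vol_mL = 1225.5 / 1000 = 1.2255 mL

1.2255


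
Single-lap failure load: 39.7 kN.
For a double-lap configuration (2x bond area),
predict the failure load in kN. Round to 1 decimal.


Failure load = 39.7 * 2 = 79.4 kN

79.4


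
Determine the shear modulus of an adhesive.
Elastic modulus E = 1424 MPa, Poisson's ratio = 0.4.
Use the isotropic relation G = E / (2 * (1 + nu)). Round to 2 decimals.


G = 1424 / (2*(1+0.4)) = 1424 / 2.80
= 508.57 MPa

508.57


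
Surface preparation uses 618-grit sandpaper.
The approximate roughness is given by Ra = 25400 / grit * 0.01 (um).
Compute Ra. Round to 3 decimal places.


Ra = 25400 / 618 * 0.01
= 254 / 618
= 0.411 um

0.411


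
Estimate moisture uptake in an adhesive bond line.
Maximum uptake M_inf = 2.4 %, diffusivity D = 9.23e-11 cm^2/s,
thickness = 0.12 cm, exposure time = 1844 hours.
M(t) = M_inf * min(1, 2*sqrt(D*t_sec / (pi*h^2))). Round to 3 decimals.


Convert time: 1844 h = 6638400 s
ratio = min(1, 2*sqrt(9.23e-11*6638400/(pi*0.12^2)))
= 0.232759
M(t) = 2.4 * 0.232759 = 0.559%

0.559


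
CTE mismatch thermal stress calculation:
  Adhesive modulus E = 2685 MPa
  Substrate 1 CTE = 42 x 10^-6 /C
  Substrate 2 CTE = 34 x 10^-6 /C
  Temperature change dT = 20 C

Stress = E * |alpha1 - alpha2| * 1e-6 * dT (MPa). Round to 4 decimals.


delta_alpha = |42 - 34| = 8 x 10^-6/C
Stress = 2685 * 8e-6 * 20
= 0.4296 MPa

0.4296


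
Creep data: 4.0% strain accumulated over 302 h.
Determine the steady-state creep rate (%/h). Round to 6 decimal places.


Rate = 4.0 / 302 = 0.013245 %/h

0.013245


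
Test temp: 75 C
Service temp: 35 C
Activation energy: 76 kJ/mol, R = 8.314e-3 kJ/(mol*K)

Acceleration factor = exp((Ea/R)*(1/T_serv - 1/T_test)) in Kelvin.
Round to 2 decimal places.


AF = exp((76/0.008314)*(1/308.15 - 1/348.15))
= 30.21

30.21


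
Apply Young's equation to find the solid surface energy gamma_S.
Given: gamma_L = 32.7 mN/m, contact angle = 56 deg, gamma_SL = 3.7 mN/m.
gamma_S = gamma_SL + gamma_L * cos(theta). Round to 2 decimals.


theta_rad = 56 * pi/180 = 0.977384
gamma_S = 3.7 + 32.7 * cos(0.977384)
= 21.99 mN/m

21.99


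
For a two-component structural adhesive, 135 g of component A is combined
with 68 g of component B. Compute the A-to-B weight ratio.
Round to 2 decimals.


Weight ratio A:B = 135 / 68
= 1.99

1.99


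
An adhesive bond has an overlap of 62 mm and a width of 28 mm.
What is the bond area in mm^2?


Bond area = overlap * width
= 62 * 28
= 1736 mm^2

1736


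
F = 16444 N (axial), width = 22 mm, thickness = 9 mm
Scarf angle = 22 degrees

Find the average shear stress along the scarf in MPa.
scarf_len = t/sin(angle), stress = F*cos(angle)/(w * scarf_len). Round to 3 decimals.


scarf_len = 9/sin(22 deg) = 24.0252
cos(22 deg) = 0.927184
stress = 16444*0.927184/(22*24.0252) = 28.846 MPa

28.846


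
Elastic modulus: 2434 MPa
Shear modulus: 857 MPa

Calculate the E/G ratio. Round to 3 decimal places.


E / G = 2434 / 857 = 2.840

2.840


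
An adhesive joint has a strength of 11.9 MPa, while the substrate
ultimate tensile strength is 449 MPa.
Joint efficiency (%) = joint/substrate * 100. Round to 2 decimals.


Efficiency = 11.9 / 449 * 100
= 2.65%

2.65


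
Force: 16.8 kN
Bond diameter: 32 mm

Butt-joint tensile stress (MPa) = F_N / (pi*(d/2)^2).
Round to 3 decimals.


F_N = 16.8 * 1000 = 16800.0 N
A = pi*(16.0)^2 = 804.2477 mm^2
stress = 16800.0 / 804.2477 = 20.889 MPa

20.889


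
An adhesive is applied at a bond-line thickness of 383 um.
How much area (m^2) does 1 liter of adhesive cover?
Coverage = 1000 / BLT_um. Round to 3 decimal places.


Coverage = 1000 / 383 = 2.611 m^2

2.611


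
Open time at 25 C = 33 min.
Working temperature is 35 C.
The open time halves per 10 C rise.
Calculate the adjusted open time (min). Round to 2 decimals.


factor = 2^((35 - 25) / 10) = 2.0000
ot = 33 / 2.0000 = 16.50 min

16.50


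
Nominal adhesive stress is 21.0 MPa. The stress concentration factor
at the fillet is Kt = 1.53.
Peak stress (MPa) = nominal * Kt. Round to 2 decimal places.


Peak = 21.0 * 1.53 = 32.13 MPa

32.13


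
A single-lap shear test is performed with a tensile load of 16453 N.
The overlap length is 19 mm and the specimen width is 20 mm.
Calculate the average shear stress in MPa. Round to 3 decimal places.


Shear stress = F / (overlap * width)
= 16453 / (19 * 20)
= 16453 / 380
= 43.297 MPa

43.297


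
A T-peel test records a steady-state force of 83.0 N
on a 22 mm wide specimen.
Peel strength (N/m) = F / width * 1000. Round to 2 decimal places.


Peel strength = 83.0 / 22 * 1000
= 3772.73 N/m

3772.73


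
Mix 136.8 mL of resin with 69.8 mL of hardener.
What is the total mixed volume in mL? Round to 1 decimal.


Total = 136.8 + 69.8 = 206.6 mL

206.6


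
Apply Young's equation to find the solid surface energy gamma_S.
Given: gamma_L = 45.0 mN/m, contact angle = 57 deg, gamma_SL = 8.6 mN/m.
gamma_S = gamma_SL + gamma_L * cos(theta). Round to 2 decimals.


theta_rad = 57 * pi/180 = 0.994838
gamma_S = 8.6 + 45.0 * cos(0.994838)
= 33.11 mN/m

33.11


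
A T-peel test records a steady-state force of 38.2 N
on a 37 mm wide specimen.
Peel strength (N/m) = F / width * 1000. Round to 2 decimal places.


Peel strength = 38.2 / 37 * 1000
= 1032.43 N/m

1032.43


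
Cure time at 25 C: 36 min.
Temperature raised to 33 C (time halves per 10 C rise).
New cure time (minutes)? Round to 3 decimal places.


Acceleration factor = 2^(8/10) = 1.7411
New time = 36 / 1.7411 = 20.677 min

20.677


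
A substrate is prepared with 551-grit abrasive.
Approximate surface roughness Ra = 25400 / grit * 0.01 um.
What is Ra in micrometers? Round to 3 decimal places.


Ra = 25400 / 551 * 0.01 = 0.461 um

0.461


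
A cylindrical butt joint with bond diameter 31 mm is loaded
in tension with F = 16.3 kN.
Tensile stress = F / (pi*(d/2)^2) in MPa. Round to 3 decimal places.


Area = pi * (31/2)^2 = 754.7676 mm^2
Stress = 16.3*1000 / 754.7676
= 21.596 MPa

21.596


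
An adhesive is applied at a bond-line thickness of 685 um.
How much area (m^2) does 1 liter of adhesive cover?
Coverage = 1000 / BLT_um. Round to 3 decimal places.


Coverage = 1000 / 685 = 1.460 m^2

1.460
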